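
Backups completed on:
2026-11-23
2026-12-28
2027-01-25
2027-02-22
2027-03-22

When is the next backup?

These are Mondays at 28- or 35-day spacing (35, 28, 28, 28).
The pattern: 4th Monday of the month.
April 2027 — 4th Monday is 2027-04-26.

2027-04-26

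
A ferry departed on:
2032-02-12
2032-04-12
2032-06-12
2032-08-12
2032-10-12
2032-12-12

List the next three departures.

The day-of-month is always 12 (60, 61, 61, 61, 61 days between events).
So this recurs on the 12th of every 2 months.
Next: February 2033 → 2033-02-12.
Next: April 2033 → 2033-04-12.
June 2033: 2033-06-12.

2033-02-12, 2033-04-12, 2033-06-12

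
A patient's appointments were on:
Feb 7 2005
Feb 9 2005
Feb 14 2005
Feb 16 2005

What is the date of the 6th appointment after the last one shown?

Mar 9 2005

Every event lands on a Monday or Wednesday (gaps cycle 2, 5, 2).
So the schedule is: every Monday and Wednesday.
The following Monday is Feb 21 2005.
Next Wednesday: Feb 23 2005.
Next Monday: Feb 28 2005.
The following Wednesday is Mar 2 2005.
Next Monday: Mar 7 2005.
The following Wednesday is Mar 9 2005.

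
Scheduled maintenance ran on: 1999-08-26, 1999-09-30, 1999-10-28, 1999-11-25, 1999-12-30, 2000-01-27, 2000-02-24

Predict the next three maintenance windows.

2000-03-30, 2000-04-27, 2000-05-25

These are Thursdays with 35, 28, 28, 35, 28, 28-day gaps.
Each is the final Thursday of its month — 1999-09-30 is past the 28th, so '4th Thursday' doesn't fit.
Last Thursday of March 2000: 2000-03-30.
Last Thursday of April 2000: 2000-04-27.
Last Thursday of May 2000: 2000-05-25.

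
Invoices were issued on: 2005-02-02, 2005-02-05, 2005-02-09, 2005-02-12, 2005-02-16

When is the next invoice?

Gaps: 3, 4, 3, 4 days — not constant, but cyclic with period 2.
The events fall on every Wednesday and Saturday.
Next Saturday: 2005-02-19.

2005-02-19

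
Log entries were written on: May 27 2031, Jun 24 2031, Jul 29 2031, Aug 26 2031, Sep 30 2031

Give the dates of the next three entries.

All Tuesdays; the gaps (28, 35, 28, 35) vary with month length.
This is the last Tuesday of each month.
October 2031 ends with Tuesday Oct 28 2031.
Last Tuesday of November 2031: Nov 25 2031.
December 2031 ends with Tuesday Dec 30 2031.

Oct 28 2031, Nov 25 2031, Dec 30 2031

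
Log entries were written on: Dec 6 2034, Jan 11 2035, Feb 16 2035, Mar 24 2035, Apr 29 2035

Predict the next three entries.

The spacing is 36, 36, 36, 36 days — always 36 days.
Apr 29 2035 + 36 days = Jun 4 2035.
Jun 4 2035 + 36 days = Jul 10 2035.
Jul 10 2035 + 36 days = Aug 15 2035.

Jun 4 2035, Jul 10 2035, Aug 15 2035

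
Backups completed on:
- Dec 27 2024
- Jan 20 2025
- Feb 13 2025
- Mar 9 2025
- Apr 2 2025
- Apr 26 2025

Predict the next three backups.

May 20 2025, Jun 13 2025, Jul 7 2025

Gaps between consecutive events: 24, 24, 24, 24, 24 days — a constant 24-day interval.
Apr 26 2025 + 24 days = May 20 2025.
May 20 2025 + 24 days = Jun 13 2025.
Jun 13 2025 + 24 days = Jul 7 2025.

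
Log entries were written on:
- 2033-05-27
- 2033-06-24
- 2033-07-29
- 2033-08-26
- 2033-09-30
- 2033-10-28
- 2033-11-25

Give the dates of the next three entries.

These are Fridays with 28, 35, 28, 35, 28, 28-day gaps.
Each is the final Friday of its month — 2033-07-29 is past the 28th, so '4th Friday' doesn't fit.
December 2033 ends with Friday 2033-12-30.
January 2034 ends with Friday 2034-01-27.
Last Friday of February 2034: 2034-02-24.

2033-12-30, 2034-01-27, 2034-02-24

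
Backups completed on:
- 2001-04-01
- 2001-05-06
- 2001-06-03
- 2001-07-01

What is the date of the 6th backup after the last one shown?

All dates are Sundays, 35, 28, 28 days apart.
Specifically, the 1st Sunday of each month.
1st Sunday of August 2001: 2001-08-05.
1st Sunday of September 2001: 2001-09-02.
October 2001 — 1st Sunday is 2001-10-07.
1st Sunday of November 2001: 2001-11-04.
1st Sunday of December 2001: 2001-12-02.
1st Sunday of January 2002: 2002-01-06.

2002-01-06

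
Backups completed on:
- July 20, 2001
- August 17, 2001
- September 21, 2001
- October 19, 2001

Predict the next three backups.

All dates are Fridays, 28, 35, 28 days apart.
Specifically, the 3rd Friday of each month.
November 2001 — 3rd Friday is November 16, 2001.
December 2001 — 3rd Friday is December 21, 2001.
January 2002 — 3rd Friday is January 18, 2002.

November 16, 2001; December 21, 2001; January 18, 2002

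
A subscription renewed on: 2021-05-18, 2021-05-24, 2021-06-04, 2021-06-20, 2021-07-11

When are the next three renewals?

Intervals are 6, 11, 16, 21 days — an arithmetic progression with common difference 5.
Next gap: 26 days. 2021-07-11 + 26 days = 2021-08-06.
Next gap: 31 days. 2021-08-06 + 31 days = 2021-09-06.
Next gap: 36 days. 2021-09-06 + 36 days = 2021-10-12.

2021-08-06, 2021-09-06, 2021-10-12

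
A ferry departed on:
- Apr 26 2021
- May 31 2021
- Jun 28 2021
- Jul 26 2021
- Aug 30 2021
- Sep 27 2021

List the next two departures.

Oct 25 2021, Nov 29 2021

All Mondays; the gaps (35, 28, 28, 35, 28) vary with month length.
This is the last Monday of each month.
Last Monday of October 2021: Oct 25 2021.
Last Monday of November 2021: Nov 29 2021.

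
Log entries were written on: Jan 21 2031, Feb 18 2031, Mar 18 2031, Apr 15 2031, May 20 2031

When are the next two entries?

Jun 17 2031, Jul 15 2031

All dates are Tuesdays, 28, 28, 28, 35 days apart.
Specifically, the 3rd Tuesday of each month.
June 2031 — 3rd Tuesday is Jun 17 2031.
3rd Tuesday of July 2031: Jul 15 2031.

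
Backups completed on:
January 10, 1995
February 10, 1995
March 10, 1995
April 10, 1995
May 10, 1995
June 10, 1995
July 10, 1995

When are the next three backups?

Gaps: 31, 28, 31, 30, 31, 30 days — not constant. Every event is on the 10th of the month.
Pattern: the 10th of each month.
Next: August 1995 → August 10, 1995.
Next: September 1995 → September 10, 1995.
October 1995: October 10, 1995.

August 10, 1995; September 10, 1995; October 10, 1995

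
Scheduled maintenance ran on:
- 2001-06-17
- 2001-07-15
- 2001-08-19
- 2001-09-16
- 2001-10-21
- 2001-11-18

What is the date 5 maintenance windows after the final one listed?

Gaps: 28, 35, 28, 35, 28 days — a mix of 28 and 35. Every date is a Sunday.
Each is the 3rd Sunday of its month.
December 2001 — 3rd Sunday is 2001-12-16.
January 2002 — 3rd Sunday is 2002-01-20.
3rd Sunday of February 2002: 2002-02-17.
3rd Sunday of March 2002: 2002-03-17.
3rd Sunday of April 2002: 2002-04-21.

2002-04-21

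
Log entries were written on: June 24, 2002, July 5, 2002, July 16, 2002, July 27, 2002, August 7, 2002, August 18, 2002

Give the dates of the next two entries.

The spacing is 11, 11, 11, 11, 11 days — always 11 days.
August 18, 2002 + 11 days = August 29, 2002.
August 29, 2002 + 11 days = September 9, 2002.

August 29, 2002; September 9, 2002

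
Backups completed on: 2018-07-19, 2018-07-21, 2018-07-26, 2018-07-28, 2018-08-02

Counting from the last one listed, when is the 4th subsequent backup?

2018-08-16

The gap pattern 2, 5, 2, 5 repeats every 2 events.
These are the Thursdays and Saturdays of each week.
Next Saturday: 2018-08-04.
Next Thursday: 2018-08-09.
Next Saturday: 2018-08-11.
The following Thursday is 2018-08-16.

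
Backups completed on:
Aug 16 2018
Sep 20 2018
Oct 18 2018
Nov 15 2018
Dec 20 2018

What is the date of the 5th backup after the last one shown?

These are Thursdays at 28- or 35-day spacing (35, 28, 28, 35).
The pattern: 3rd Thursday of the month.
January 2019 — 3rd Thursday is Jan 17 2019.
February 2019 — 3rd Thursday is Feb 21 2019.
3rd Thursday of March 2019: Mar 21 2019.
April 2019 — 3rd Thursday is Apr 18 2019.
3rd Thursday of May 2019: May 16 2019.

May 16 2019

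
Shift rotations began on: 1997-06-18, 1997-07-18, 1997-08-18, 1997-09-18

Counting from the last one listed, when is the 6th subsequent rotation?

1998-03-18

Each date is the 18th; the gaps (30, 31, 31) track the month lengths.
The rule is the 18th of each month.
October 1997: 1997-10-18.
Next: November 1997 → 1997-11-18.
Next: December 1997 → 1997-12-18.
Next: January 1998 → 1998-01-18.
February 1998: 1998-02-18.
March 1998: 1998-03-18.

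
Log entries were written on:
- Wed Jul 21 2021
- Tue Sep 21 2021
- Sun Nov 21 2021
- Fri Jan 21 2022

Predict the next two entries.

Mon Mar 21 2022, Sat May 21 2022

Gaps: 62, 61, 61 days — not constant. Every event is on the 21st of the month.
Pattern: the 21st of every 2 months.
Next: March 2022 → Mon Mar 21 2022.
May 2022: Sat May 21 2022.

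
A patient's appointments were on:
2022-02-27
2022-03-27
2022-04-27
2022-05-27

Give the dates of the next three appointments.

2022-06-27, 2022-07-27, 2022-08-27

The day-of-month is always 27 (28, 31, 30 days between events).
So this recurs on the 27th of each month.
June 2022: 2022-06-27.
July 2022: 2022-07-27.
August 2022: 2022-08-27.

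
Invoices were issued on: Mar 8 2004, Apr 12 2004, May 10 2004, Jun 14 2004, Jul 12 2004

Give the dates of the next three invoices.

All dates are Mondays, 35, 28, 35, 28 days apart.
Specifically, the 2nd Monday of each month.
August 2004 — 2nd Monday is Aug 9 2004.
September 2004 — 2nd Monday is Sep 13 2004.
October 2004 — 2nd Monday is Oct 11 2004.

Aug 9 2004, Sep 13 2004, Oct 11 2004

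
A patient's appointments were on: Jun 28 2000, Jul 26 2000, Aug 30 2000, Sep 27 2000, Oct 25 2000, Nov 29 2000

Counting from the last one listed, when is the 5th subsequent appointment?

Every date is a Wednesday; gaps 28, 35, 28, 28, 35 days.
Each is the last Wednesday of its month (at least one falls on the 29th or later, ruling out '4th Wednesday').
Last Wednesday of December 2000: Dec 27 2000.
Last Wednesday of January 2001: Jan 31 2001.
February 2001 ends with Wednesday Feb 28 2001.
Last Wednesday of March 2001: Mar 28 2001.
April 2001 ends with Wednesday Apr 25 2001.

Apr 25 2001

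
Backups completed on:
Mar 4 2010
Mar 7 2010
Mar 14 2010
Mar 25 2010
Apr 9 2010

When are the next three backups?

Apr 28 2010, May 21 2010, Jun 17 2010

Intervals are 3, 7, 11, 15 days — an arithmetic progression with common difference 4.
Next gap: 19 days. Apr 9 2010 + 19 days = Apr 28 2010.
Next gap: 23 days. Apr 28 2010 + 23 days = May 21 2010.
Next gap: 27 days. May 21 2010 + 27 days = Jun 17 2010.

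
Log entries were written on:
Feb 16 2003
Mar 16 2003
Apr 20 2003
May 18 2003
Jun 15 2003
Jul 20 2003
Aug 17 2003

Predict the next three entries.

All dates are Sundays, 28, 35, 28, 28, 35, 28 days apart.
Specifically, the 3rd Sunday of each month.
3rd Sunday of September 2003: Sep 21 2003.
October 2003 — 3rd Sunday is Oct 19 2003.
3rd Sunday of November 2003: Nov 16 2003.

Sep 21 2003, Oct 19 2003, Nov 16 2003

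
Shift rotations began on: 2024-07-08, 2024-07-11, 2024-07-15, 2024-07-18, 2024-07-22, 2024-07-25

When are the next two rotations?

Every event lands on a Monday or Thursday (gaps cycle 3, 4, 3, 4, 3).
So the schedule is: every Monday and Thursday.
Next Monday: 2024-07-29.
The following Thursday is 2024-08-01.

2024-07-29, 2024-08-01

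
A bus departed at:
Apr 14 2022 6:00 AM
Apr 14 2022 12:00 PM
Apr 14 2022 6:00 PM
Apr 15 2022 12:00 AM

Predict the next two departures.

The interval is a steady 6 hours (6, 6, 6).
Apr 15 2022 12:00 AM + 6 h = Apr 15 2022 6:00 AM.
Apr 15 2022 6:00 AM + 6 h = Apr 15 2022 12:00 PM.

Apr 15 2022 6:00 AM, Apr 15 2022 12:00 PM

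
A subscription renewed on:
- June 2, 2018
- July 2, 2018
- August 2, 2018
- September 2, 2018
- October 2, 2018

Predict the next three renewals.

Each date is the 2nd; the gaps (30, 31, 31, 30) track the month lengths.
The rule is the 2nd of each month.
November 2018: November 2, 2018.
Next: December 2018 → December 2, 2018.
Next: January 2019 → January 2, 2019.

November 2, 2018; December 2, 2018; January 2, 2019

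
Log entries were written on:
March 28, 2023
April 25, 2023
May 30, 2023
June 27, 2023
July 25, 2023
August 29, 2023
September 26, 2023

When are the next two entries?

All Tuesdays; the gaps (28, 35, 28, 28, 35, 28) vary with month length.
This is the last Tuesday of each month.
October 2023 ends with Tuesday October 31, 2023.
Last Tuesday of November 2023: November 28, 2023.

October 31, 2023; November 28, 2023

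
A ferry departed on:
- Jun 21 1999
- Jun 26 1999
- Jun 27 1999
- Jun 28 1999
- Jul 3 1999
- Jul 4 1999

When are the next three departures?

Jul 5 1999, Jul 10 1999, Jul 11 1999

Every event lands on a Monday or Saturday or Sunday (gaps cycle 5, 1, 1, 5, 1).
So the schedule is: every Monday, Saturday and Sunday.
The following Monday is Jul 5 1999.
The following Saturday is Jul 10 1999.
The following Sunday is Jul 11 1999.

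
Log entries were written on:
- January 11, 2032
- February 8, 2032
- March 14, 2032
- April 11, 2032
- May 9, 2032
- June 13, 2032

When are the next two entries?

July 11, 2032; August 8, 2032

Gaps: 28, 35, 28, 28, 35 days — a mix of 28 and 35. Every date is a Sunday.
Each is the 2nd Sunday of its month.
2nd Sunday of July 2032: July 11, 2032.
August 2032 — 2nd Sunday is August 8, 2032.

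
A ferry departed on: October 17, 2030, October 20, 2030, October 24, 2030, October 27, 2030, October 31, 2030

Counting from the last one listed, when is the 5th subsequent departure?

November 17, 2030

Every event lands on a Thursday or Sunday (gaps cycle 3, 4, 3, 4).
So the schedule is: every Thursday and Sunday.
Next Sunday: November 3, 2030.
Next Thursday: November 7, 2030.
The following Sunday is November 10, 2030.
The following Thursday is November 14, 2030.
The following Sunday is November 17, 2030.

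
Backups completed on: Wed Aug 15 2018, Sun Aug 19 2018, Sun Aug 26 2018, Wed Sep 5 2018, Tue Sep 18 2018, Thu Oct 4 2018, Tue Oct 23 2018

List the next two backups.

Gaps: 4, 7, 10, 13, 16, 19 days — each gap is 3 larger than the previous one.
Next gap: 22 days. Tue Oct 23 2018 + 22 days = Wed Nov 14 2018.
Next gap: 25 days. Wed Nov 14 2018 + 25 days = Sun Dec 9 2018.

Wed Nov 14 2018, Sun Dec 9 2018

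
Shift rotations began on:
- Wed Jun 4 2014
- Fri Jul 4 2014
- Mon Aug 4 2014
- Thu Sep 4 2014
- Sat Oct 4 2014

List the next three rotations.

Each date is the 4th; the gaps (30, 31, 31, 30) track the month lengths.
The rule is the 4th of each month.
November 2014: Tue Nov 4 2014.
December 2014: Thu Dec 4 2014.
Next: January 2015 → Sun Jan 4 2015.

Tue Nov 4 2014, Thu Dec 4 2014, Sun Jan 4 2015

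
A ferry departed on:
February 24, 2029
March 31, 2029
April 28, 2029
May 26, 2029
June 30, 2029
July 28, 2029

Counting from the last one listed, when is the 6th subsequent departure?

Every date is a Saturday; gaps 35, 28, 28, 35, 28 days.
Each is the last Saturday of its month (at least one falls on the 29th or later, ruling out '4th Saturday').
August 2029 ends with Saturday August 25, 2029.
Last Saturday of September 2029: September 29, 2029.
October 2029 ends with Saturday October 27, 2029.
November 2029 ends with Saturday November 24, 2029.
December 2029 ends with Saturday December 29, 2029.
Last Saturday of January 2030: January 26, 2030.

January 26, 2030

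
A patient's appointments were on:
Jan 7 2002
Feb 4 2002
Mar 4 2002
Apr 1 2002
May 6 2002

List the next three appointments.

Jun 3 2002, Jul 1 2002, Aug 5 2002

These are Mondays at 28- or 35-day spacing (28, 28, 28, 35).
The pattern: 1st Monday of the month.
1st Monday of June 2002: Jun 3 2002.
1st Monday of July 2002: Jul 1 2002.
August 2002 — 1st Monday is Aug 5 2002.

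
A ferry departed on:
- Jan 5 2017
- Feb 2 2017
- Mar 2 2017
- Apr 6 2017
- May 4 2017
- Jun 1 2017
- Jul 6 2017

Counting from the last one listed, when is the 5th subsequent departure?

Dec 7 2017

Gaps: 28, 28, 35, 28, 28, 35 days — a mix of 28 and 35. Every date is a Thursday.
Each is the 1st Thursday of its month.
1st Thursday of August 2017: Aug 3 2017.
1st Thursday of September 2017: Sep 7 2017.
1st Thursday of October 2017: Oct 5 2017.
1st Thursday of November 2017: Nov 2 2017.
December 2017 — 1st Thursday is Dec 7 2017.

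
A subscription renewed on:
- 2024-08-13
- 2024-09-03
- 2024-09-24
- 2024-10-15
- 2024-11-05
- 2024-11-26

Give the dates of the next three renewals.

The spacing is 21, 21, 21, 21, 21 days — always 21 days.
2024-11-26 + 21 days = 2024-12-17.
2024-12-17 + 21 days = 2025-01-07.
2025-01-07 + 21 days = 2025-01-28.

2024-12-17, 2025-01-07, 2025-01-28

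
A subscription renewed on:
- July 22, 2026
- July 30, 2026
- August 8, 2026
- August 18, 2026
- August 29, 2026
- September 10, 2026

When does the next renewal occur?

The spacing grows by 1 each time: 8, 9, 10, 11, 12 days.
Next gap: 13 days. September 10, 2026 + 13 days = September 23, 2026.

September 23, 2026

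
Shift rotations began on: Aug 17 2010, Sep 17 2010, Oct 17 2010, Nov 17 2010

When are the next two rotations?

Dec 17 2010, Jan 17 2011

Gaps: 31, 30, 31 days — not constant. Every event is on the 17th of the month.
Pattern: the 17th of each month.
Next: December 2010 → Dec 17 2010.
January 2011: Jan 17 2011.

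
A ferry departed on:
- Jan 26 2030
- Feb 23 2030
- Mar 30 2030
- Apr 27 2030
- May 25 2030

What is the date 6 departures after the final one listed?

All Saturdays; the gaps (28, 35, 28, 28) vary with month length.
This is the last Saturday of each month.
June 2030 ends with Saturday Jun 29 2030.
Last Saturday of July 2030: Jul 27 2030.
Last Saturday of August 2030: Aug 31 2030.
September 2030 ends with Saturday Sep 28 2030.
October 2030 ends with Saturday Oct 26 2030.
November 2030 ends with Saturday Nov 30 2030.

Nov 30 2030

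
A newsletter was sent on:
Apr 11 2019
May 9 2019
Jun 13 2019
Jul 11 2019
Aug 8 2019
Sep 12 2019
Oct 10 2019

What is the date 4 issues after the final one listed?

Feb 13 2020

All dates are Thursdays, 28, 35, 28, 28, 35, 28 days apart.
Specifically, the 2nd Thursday of each month.
2nd Thursday of November 2019: Nov 14 2019.
December 2019 — 2nd Thursday is Dec 12 2019.
2nd Thursday of January 2020: Jan 9 2020.
February 2020 — 2nd Thursday is Feb 13 2020.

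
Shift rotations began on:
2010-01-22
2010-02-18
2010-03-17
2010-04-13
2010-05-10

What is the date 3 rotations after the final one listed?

The spacing is 27, 27, 27, 27 days — always 27 days.
2010-05-10 + 27 days = 2010-06-06.
2010-06-06 + 27 days = 2010-07-03.
2010-07-03 + 27 days = 2010-07-30.

2010-07-30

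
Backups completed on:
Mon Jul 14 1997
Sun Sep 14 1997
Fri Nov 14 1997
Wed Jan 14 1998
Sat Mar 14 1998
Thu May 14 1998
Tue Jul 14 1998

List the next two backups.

Gaps: 62, 61, 61, 59, 61, 61 days — not constant. Every event is on the 14th of the month.
Pattern: the 14th of every 2 months.
September 1998: Mon Sep 14 1998.
Next: November 1998 → Sat Nov 14 1998.

Mon Sep 14 1998, Sat Nov 14 1998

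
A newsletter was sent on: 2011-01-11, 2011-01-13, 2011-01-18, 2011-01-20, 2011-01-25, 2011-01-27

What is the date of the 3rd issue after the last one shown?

The gap pattern 2, 5, 2, 5, 2 repeats every 2 events.
These are the Tuesdays and Thursdays of each week.
The following Tuesday is 2011-02-01.
Next Thursday: 2011-02-03.
The following Tuesday is 2011-02-08.

2011-02-08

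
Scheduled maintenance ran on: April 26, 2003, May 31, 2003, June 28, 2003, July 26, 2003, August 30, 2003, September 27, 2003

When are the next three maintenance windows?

October 25, 2003; November 29, 2003; December 27, 2003

Every date is a Saturday; gaps 35, 28, 28, 35, 28 days.
Each is the last Saturday of its month (at least one falls on the 29th or later, ruling out '4th Saturday').
October 2003 ends with Saturday October 25, 2003.
November 2003 ends with Saturday November 29, 2003.
December 2003 ends with Saturday December 27, 2003.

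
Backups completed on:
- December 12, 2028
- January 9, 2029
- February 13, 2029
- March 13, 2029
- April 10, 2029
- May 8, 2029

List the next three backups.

June 12, 2029; July 10, 2029; August 14, 2029

Gaps: 28, 35, 28, 28, 28 days — a mix of 28 and 35. Every date is a Tuesday.
Each is the 2nd Tuesday of its month.
2nd Tuesday of June 2029: June 12, 2029.
July 2029 — 2nd Tuesday is July 10, 2029.
August 2029 — 2nd Tuesday is August 14, 2029.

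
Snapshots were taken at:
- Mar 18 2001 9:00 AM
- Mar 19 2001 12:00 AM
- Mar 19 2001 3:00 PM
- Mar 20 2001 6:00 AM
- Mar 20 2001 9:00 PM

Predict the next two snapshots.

Gaps: 15, 15, 15, 15 hours — each event is 15 hours after the previous one.
Mar 20 2001 9:00 PM + 15 h = Mar 21 2001 12:00 PM.
Mar 21 2001 12:00 PM + 15 h = Mar 22 2001 3:00 AM.

Mar 21 2001 12:00 PM, Mar 22 2001 3:00 AM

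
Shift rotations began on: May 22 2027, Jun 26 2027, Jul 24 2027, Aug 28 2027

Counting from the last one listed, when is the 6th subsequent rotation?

Feb 26 2028

All dates are Saturdays, 35, 28, 35 days apart.
Specifically, the 4th Saturday of each month.
September 2027 — 4th Saturday is Sep 25 2027.
4th Saturday of October 2027: Oct 23 2027.
November 2027 — 4th Saturday is Nov 27 2027.
4th Saturday of December 2027: Dec 25 2027.
4th Saturday of January 2028: Jan 22 2028.
4th Saturday of February 2028: Feb 26 2028.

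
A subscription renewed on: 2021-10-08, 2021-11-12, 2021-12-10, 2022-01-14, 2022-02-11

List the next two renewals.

All dates are Fridays, 35, 28, 35, 28 days apart.
Specifically, the 2nd Friday of each month.
2nd Friday of March 2022: 2022-03-11.
April 2022 — 2nd Friday is 2022-04-08.

2022-03-11, 2022-04-08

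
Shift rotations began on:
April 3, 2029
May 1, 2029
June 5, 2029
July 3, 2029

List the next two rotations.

August 7, 2029; September 4, 2029

All dates are Tuesdays, 28, 35, 28 days apart.
Specifically, the 1st Tuesday of each month.
1st Tuesday of August 2029: August 7, 2029.
September 2029 — 1st Tuesday is September 4, 2029.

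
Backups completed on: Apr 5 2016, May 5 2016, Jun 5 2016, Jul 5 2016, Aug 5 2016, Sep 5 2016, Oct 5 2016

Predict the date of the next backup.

Each date is the 5th; the gaps (30, 31, 30, 31, 31, 30) track the month lengths.
The rule is the 5th of each month.
Next: November 2016 → Nov 5 2016.

Nov 5 2016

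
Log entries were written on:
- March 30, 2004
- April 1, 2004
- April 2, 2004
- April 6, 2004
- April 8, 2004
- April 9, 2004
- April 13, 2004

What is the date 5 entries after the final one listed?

April 23, 2004

Gaps: 2, 1, 4, 2, 1, 4 days — not constant, but cyclic with period 3.
The events fall on every Tuesday, Thursday and Friday.
The following Thursday is April 15, 2004.
Next Friday: April 16, 2004.
The following Tuesday is April 20, 2004.
Next Thursday: April 22, 2004.
The following Friday is April 23, 2004.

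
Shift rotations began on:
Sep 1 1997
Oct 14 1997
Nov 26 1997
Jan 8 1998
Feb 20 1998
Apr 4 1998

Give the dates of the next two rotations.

May 17 1998, Jun 29 1998

Every event comes 43 days after the last (43, 43, 43, 43, 43).
Apr 4 1998 + 43 days = May 17 1998.
May 17 1998 + 43 days = Jun 29 1998.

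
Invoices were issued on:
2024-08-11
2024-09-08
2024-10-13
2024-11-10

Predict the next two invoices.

These are Sundays at 28- or 35-day spacing (28, 35, 28).
The pattern: 2nd Sunday of the month.
2nd Sunday of December 2024: 2024-12-08.
2nd Sunday of January 2025: 2025-01-12.

2024-12-08, 2025-01-12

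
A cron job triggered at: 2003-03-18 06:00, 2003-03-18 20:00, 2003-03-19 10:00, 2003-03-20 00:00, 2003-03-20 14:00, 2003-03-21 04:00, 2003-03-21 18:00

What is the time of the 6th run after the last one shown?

2003-03-25 06:00

Gaps: 14, 14, 14, 14, 14, 14 hours — each event is 14 hours after the previous one.
2003-03-21 18:00 + 14 h = 2003-03-22 08:00.
2003-03-22 08:00 + 14 h = 2003-03-22 22:00.
2003-03-22 22:00 + 14 h = 2003-03-23 12:00.
2003-03-23 12:00 + 14 h = 2003-03-24 02:00.
2003-03-24 02:00 + 14 h = 2003-03-24 16:00.
2003-03-24 16:00 + 14 h = 2003-03-25 06:00.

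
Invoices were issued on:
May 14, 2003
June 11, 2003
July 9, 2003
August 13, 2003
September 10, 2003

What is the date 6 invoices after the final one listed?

March 10, 2004

Gaps: 28, 28, 35, 28 days — a mix of 28 and 35. Every date is a Wednesday.
Each is the 2nd Wednesday of its month.
October 2003 — 2nd Wednesday is October 8, 2003.
November 2003 — 2nd Wednesday is November 12, 2003.
December 2003 — 2nd Wednesday is December 10, 2003.
January 2004 — 2nd Wednesday is January 14, 2004.
2nd Wednesday of February 2004: February 11, 2004.
2nd Wednesday of March 2004: March 10, 2004.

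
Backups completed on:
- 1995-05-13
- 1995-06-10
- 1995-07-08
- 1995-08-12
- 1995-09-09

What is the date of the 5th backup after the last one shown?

All dates are Saturdays, 28, 28, 35, 28 days apart.
Specifically, the 2nd Saturday of each month.
October 1995 — 2nd Saturday is 1995-10-14.
2nd Saturday of November 1995: 1995-11-11.
2nd Saturday of December 1995: 1995-12-09.
January 1996 — 2nd Saturday is 1996-01-13.
2nd Saturday of February 1996: 1996-02-10.

1996-02-10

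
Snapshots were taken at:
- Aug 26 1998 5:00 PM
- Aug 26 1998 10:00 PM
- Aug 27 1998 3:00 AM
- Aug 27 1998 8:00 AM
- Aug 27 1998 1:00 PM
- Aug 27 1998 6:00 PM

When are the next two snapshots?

Aug 27 1998 11:00 PM, Aug 28 1998 4:00 AM

The interval is a steady 5 hours (5, 5, 5, 5, 5).
Aug 27 1998 6:00 PM + 5 h = Aug 27 1998 11:00 PM.
Aug 27 1998 11:00 PM + 5 h = Aug 28 1998 4:00 AM.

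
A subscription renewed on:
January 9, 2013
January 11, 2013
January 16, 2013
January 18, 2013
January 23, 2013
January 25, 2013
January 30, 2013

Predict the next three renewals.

February 1, 2013; February 6, 2013; February 8, 2013

Every event lands on a Wednesday or Friday (gaps cycle 2, 5, 2, 5, 2, 5).
So the schedule is: every Wednesday and Friday.
The following Friday is February 1, 2013.
The following Wednesday is February 6, 2013.
Next Friday: February 8, 2013.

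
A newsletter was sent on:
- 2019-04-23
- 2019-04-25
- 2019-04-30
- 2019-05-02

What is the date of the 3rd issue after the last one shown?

2019-05-14

Gaps: 2, 5, 2 days — not constant, but cyclic with period 2.
The events fall on every Tuesday and Thursday.
The following Tuesday is 2019-05-07.
Next Thursday: 2019-05-09.
The following Tuesday is 2019-05-14.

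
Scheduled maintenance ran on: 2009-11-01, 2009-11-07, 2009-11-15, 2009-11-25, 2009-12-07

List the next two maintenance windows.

2009-12-21, 2010-01-06

Intervals are 6, 8, 10, 12 days — an arithmetic progression with common difference 2.
Next gap: 14 days. 2009-12-07 + 14 days = 2009-12-21.
Next gap: 16 days. 2009-12-21 + 16 days = 2010-01-06.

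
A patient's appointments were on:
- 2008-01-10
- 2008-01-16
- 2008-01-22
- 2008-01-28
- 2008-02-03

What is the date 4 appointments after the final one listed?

2008-02-27

Every event comes 6 days after the last (6, 6, 6, 6).
2008-02-03 + 6 days = 2008-02-09.
2008-02-09 + 6 days = 2008-02-15.
2008-02-15 + 6 days = 2008-02-21.
2008-02-21 + 6 days = 2008-02-27.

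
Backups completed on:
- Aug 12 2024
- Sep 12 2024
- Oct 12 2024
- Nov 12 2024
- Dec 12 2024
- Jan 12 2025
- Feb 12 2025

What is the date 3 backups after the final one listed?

Each date is the 12th; the gaps (31, 30, 31, 30, 31, 31) track the month lengths.
The rule is the 12th of each month.
March 2025: Mar 12 2025.
April 2025: Apr 12 2025.
Next: May 2025 → May 12 2025.

May 12 2025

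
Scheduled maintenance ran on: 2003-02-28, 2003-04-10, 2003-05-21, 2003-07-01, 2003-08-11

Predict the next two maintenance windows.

Every event comes 41 days after the last (41, 41, 41, 41).
2003-08-11 + 41 days = 2003-09-21.
2003-09-21 + 41 days = 2003-11-01.

2003-09-21, 2003-11-01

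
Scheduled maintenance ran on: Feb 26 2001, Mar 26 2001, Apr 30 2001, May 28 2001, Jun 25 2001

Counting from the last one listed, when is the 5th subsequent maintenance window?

Nov 26 2001

All Mondays; the gaps (28, 35, 28, 28) vary with month length.
This is the last Monday of each month.
Last Monday of July 2001: Jul 30 2001.
Last Monday of August 2001: Aug 27 2001.
September 2001 ends with Monday Sep 24 2001.
October 2001 ends with Monday Oct 29 2001.
Last Monday of November 2001: Nov 26 2001.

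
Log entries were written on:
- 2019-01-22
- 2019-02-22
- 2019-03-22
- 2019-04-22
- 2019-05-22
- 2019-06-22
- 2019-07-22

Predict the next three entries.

2019-08-22, 2019-09-22, 2019-10-22

The day-of-month is always 22 (31, 28, 31, 30, 31, 30 days between events).
So this recurs on the 22nd of each month.
Next: August 2019 → 2019-08-22.
Next: September 2019 → 2019-09-22.
October 2019: 2019-10-22.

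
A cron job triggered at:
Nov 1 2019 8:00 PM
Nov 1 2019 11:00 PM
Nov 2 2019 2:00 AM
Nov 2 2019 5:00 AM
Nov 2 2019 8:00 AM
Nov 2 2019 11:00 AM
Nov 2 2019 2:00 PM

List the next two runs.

Spacing: 3, 3, 3, 3, 3, 3 h — constant 3 h.
Nov 2 2019 2:00 PM + 3 h = Nov 2 2019 5:00 PM.
Nov 2 2019 5:00 PM + 3 h = Nov 2 2019 8:00 PM.

Nov 2 2019 5:00 PM, Nov 2 2019 8:00 PM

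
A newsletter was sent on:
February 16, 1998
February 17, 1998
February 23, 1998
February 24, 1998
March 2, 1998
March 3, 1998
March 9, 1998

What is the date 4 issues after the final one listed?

March 23, 1998

The gap pattern 1, 6, 1, 6, 1, 6 repeats every 2 events.
These are the Mondays and Tuesdays of each week.
The following Tuesday is March 10, 1998.
The following Monday is March 16, 1998.
Next Tuesday: March 17, 1998.
Next Monday: March 23, 1998.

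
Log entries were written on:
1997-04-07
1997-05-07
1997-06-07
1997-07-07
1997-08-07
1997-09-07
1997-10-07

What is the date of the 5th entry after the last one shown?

1998-03-07

Each date is the 7th; the gaps (30, 31, 30, 31, 31, 30) track the month lengths.
The rule is the 7th of each month.
November 1997: 1997-11-07.
December 1997: 1997-12-07.
Next: January 1998 → 1998-01-07.
Next: February 1998 → 1998-02-07.
March 1998: 1998-03-07.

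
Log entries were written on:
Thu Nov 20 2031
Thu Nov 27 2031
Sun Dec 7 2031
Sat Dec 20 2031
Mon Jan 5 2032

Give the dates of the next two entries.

Sat Jan 24 2032, Sun Feb 15 2032

Gaps: 7, 10, 13, 16 days — each gap is 3 larger than the previous one.
Next gap: 19 days. Mon Jan 5 2032 + 19 days = Sat Jan 24 2032.
Next gap: 22 days. Sat Jan 24 2032 + 22 days = Sun Feb 15 2032.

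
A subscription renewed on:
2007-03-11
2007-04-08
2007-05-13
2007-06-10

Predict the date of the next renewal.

2007-07-08

These are Sundays at 28- or 35-day spacing (28, 35, 28).
The pattern: 2nd Sunday of the month.
2nd Sunday of July 2007: 2007-07-08.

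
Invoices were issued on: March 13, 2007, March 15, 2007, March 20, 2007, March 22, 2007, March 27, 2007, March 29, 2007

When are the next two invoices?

Every event lands on a Tuesday or Thursday (gaps cycle 2, 5, 2, 5, 2).
So the schedule is: every Tuesday and Thursday.
The following Tuesday is April 3, 2007.
The following Thursday is April 5, 2007.

April 3, 2007; April 5, 2007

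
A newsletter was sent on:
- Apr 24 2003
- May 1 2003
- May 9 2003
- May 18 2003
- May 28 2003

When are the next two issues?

Gaps: 7, 8, 9, 10 days — each gap is 1 larger than the previous one.
Next gap: 11 days. May 28 2003 + 11 days = Jun 8 2003.
Next gap: 12 days. Jun 8 2003 + 12 days = Jun 20 2003.

Jun 8 2003, Jun 20 2003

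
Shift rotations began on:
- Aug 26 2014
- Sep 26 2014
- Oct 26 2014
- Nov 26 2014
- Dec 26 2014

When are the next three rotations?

Each date is the 26th; the gaps (31, 30, 31, 30) track the month lengths.
The rule is the 26th of each month.
Next: January 2015 → Jan 26 2015.
February 2015: Feb 26 2015.
Next: March 2015 → Mar 26 2015.

Jan 26 2015, Feb 26 2015, Mar 26 2015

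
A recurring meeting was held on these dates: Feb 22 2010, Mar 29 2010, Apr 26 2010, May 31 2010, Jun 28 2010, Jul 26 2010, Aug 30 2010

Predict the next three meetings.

Every date is a Monday; gaps 35, 28, 35, 28, 28, 35 days.
Each is the last Monday of its month (at least one falls on the 29th or later, ruling out '4th Monday').
Last Monday of September 2010: Sep 27 2010.
Last Monday of October 2010: Oct 25 2010.
November 2010 ends with Monday Nov 29 2010.

Sep 27 2010, Oct 25 2010, Nov 29 2010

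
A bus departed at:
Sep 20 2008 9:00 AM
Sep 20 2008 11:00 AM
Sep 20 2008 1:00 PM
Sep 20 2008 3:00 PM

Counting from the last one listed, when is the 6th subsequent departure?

Spacing: 2, 2, 2 h — constant 2 h.
Sep 20 2008 3:00 PM + 2 h = Sep 20 2008 5:00 PM.
Sep 20 2008 5:00 PM + 2 h = Sep 20 2008 7:00 PM.
Sep 20 2008 7:00 PM + 2 h = Sep 20 2008 9:00 PM.
Sep 20 2008 9:00 PM + 2 h = Sep 20 2008 11:00 PM.
Sep 20 2008 11:00 PM + 2 h = Sep 21 2008 1:00 AM.
Sep 21 2008 1:00 AM + 2 h = Sep 21 2008 3:00 AM.

Sep 21 2008 3:00 AM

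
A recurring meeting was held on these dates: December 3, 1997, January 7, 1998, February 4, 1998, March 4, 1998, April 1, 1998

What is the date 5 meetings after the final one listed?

September 2, 1998

Gaps: 35, 28, 28, 28 days — a mix of 28 and 35. Every date is a Wednesday.
Each is the 1st Wednesday of its month.
1st Wednesday of May 1998: May 6, 1998.
1st Wednesday of June 1998: June 3, 1998.
July 1998 — 1st Wednesday is July 1, 1998.
August 1998 — 1st Wednesday is August 5, 1998.
September 1998 — 1st Wednesday is September 2, 1998.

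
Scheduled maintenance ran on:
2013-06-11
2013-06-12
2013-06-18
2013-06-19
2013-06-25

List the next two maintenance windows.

2013-06-26, 2013-07-02

The gap pattern 1, 6, 1, 6 repeats every 2 events.
These are the Tuesdays and Wednesdays of each week.
Next Wednesday: 2013-06-26.
Next Tuesday: 2013-07-02.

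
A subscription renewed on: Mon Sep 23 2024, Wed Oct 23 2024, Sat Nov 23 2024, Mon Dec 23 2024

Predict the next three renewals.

Thu Jan 23 2025, Sun Feb 23 2025, Sun Mar 23 2025

Gaps: 30, 31, 30 days — not constant. Every event is on the 23rd of the month.
Pattern: the 23rd of each month.
January 2025: Thu Jan 23 2025.
February 2025: Sun Feb 23 2025.
Next: March 2025 → Sun Mar 23 2025.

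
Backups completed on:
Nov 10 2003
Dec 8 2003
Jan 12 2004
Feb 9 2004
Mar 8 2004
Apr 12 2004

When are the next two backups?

May 10 2004, Jun 14 2004

All dates are Mondays, 28, 35, 28, 28, 35 days apart.
Specifically, the 2nd Monday of each month.
May 2004 — 2nd Monday is May 10 2004.
June 2004 — 2nd Monday is Jun 14 2004.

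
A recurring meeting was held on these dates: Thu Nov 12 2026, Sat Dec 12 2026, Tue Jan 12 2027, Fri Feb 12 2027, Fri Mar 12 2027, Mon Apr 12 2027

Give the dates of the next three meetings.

Each date is the 12th; the gaps (30, 31, 31, 28, 31) track the month lengths.
The rule is the 12th of each month.
May 2027: Wed May 12 2027.
June 2027: Sat Jun 12 2027.
Next: July 2027 → Mon Jul 12 2027.

Wed May 12 2027, Sat Jun 12 2027, Mon Jul 12 2027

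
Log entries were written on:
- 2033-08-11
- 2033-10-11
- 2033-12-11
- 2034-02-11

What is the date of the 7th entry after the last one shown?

Gaps: 61, 61, 62 days — not constant. Every event is on the 11th of the month.
Pattern: the 11th of every 2 months.
April 2034: 2034-04-11.
June 2034: 2034-06-11.
Next: August 2034 → 2034-08-11.
Next: October 2034 → 2034-10-11.
December 2034: 2034-12-11.
Next: February 2035 → 2035-02-11.
Next: April 2035 → 2035-04-11.

2035-04-11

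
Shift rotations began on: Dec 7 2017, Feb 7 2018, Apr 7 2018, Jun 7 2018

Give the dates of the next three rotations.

Each date is the 7th; the gaps (62, 59, 61) track the month lengths.
The rule is the 7th of every 2 months.
Next: August 2018 → Aug 7 2018.
Next: October 2018 → Oct 7 2018.
December 2018: Dec 7 2018.

Aug 7 2018, Oct 7 2018, Dec 7 2018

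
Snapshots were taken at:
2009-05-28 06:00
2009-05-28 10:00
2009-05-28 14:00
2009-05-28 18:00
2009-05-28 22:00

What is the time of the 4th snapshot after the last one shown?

Gaps: 4, 4, 4, 4 hours — each event is 4 hours after the previous one.
2009-05-28 22:00 + 4 h = 2009-05-29 02:00.
2009-05-29 02:00 + 4 h = 2009-05-29 06:00.
2009-05-29 06:00 + 4 h = 2009-05-29 10:00.
2009-05-29 10:00 + 4 h = 2009-05-29 14:00.

2009-05-29 14:00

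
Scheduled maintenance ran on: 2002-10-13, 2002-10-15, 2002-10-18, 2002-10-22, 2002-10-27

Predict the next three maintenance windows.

Intervals are 2, 3, 4, 5 days — an arithmetic progression with common difference 1.
Next gap: 6 days. 2002-10-27 + 6 days = 2002-11-02.
Next gap: 7 days. 2002-11-02 + 7 days = 2002-11-09.
Next gap: 8 days. 2002-11-09 + 8 days = 2002-11-17.

2002-11-02, 2002-11-09, 2002-11-17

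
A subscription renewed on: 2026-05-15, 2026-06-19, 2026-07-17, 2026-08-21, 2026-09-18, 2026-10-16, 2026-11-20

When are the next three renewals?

2026-12-18, 2027-01-15, 2027-02-19

Gaps: 35, 28, 35, 28, 28, 35 days — a mix of 28 and 35. Every date is a Friday.
Each is the 3rd Friday of its month.
3rd Friday of December 2026: 2026-12-18.
January 2027 — 3rd Friday is 2027-01-15.
3rd Friday of February 2027: 2027-02-19.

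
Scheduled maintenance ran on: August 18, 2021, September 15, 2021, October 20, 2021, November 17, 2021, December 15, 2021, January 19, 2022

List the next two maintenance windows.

These are Wednesdays at 28- or 35-day spacing (28, 35, 28, 28, 35).
The pattern: 3rd Wednesday of the month.
February 2022 — 3rd Wednesday is February 16, 2022.
March 2022 — 3rd Wednesday is March 16, 2022.

February 16, 2022; March 16, 2022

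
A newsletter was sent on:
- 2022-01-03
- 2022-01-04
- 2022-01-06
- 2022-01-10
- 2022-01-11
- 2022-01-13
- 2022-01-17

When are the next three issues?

2022-01-18, 2022-01-20, 2022-01-24

Every event lands on a Monday or Tuesday or Thursday (gaps cycle 1, 2, 4, 1, 2, 4).
So the schedule is: every Monday, Tuesday and Thursday.
The following Tuesday is 2022-01-18.
Next Thursday: 2022-01-20.
Next Monday: 2022-01-24.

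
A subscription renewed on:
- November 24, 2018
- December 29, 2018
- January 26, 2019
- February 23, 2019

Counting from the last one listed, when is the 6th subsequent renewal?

These are Saturdays with 35, 28, 28-day gaps.
Each is the final Saturday of its month — December 29, 2018 is past the 28th, so '4th Saturday' doesn't fit.
Last Saturday of March 2019: March 30, 2019.
April 2019 ends with Saturday April 27, 2019.
Last Saturday of May 2019: May 25, 2019.
Last Saturday of June 2019: June 29, 2019.
July 2019 ends with Saturday July 27, 2019.
Last Saturday of August 2019: August 31, 2019.

August 31, 2019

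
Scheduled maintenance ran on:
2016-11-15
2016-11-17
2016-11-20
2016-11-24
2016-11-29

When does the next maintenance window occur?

2016-12-05

Intervals are 2, 3, 4, 5 days — an arithmetic progression with common difference 1.
Next gap: 6 days. 2016-11-29 + 6 days = 2016-12-05.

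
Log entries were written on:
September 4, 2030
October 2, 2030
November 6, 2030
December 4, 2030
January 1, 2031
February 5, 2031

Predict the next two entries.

All dates are Wednesdays, 28, 35, 28, 28, 35 days apart.
Specifically, the 1st Wednesday of each month.
1st Wednesday of March 2031: March 5, 2031.
1st Wednesday of April 2031: April 2, 2031.

March 5, 2031; April 2, 2031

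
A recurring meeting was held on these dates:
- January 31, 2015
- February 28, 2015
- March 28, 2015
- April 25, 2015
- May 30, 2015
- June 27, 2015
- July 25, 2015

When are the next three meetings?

Every date is a Saturday; gaps 28, 28, 28, 35, 28, 28 days.
Each is the last Saturday of its month (at least one falls on the 29th or later, ruling out '4th Saturday').
Last Saturday of August 2015: August 29, 2015.
Last Saturday of September 2015: September 26, 2015.
October 2015 ends with Saturday October 31, 2015.

August 29, 2015; September 26, 2015; October 31, 2015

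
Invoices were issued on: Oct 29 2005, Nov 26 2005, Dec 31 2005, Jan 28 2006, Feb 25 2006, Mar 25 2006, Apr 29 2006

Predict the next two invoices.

May 27 2006, Jun 24 2006

All Saturdays; the gaps (28, 35, 28, 28, 28, 35) vary with month length.
This is the last Saturday of each month.
Last Saturday of May 2006: May 27 2006.
June 2006 ends with Saturday Jun 24 2006.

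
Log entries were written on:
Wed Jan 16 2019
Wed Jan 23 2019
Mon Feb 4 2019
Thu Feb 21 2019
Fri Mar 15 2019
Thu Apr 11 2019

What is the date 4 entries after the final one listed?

Mon Sep 16 2019

Intervals are 7, 12, 17, 22, 27 days — an arithmetic progression with common difference 5.
Next gap: 32 days. Thu Apr 11 2019 + 32 days = Mon May 13 2019.
Next gap: 37 days. Mon May 13 2019 + 37 days = Wed Jun 19 2019.
Next gap: 42 days. Wed Jun 19 2019 + 42 days = Wed Jul 31 2019.
Next gap: 47 days. Wed Jul 31 2019 + 47 days = Mon Sep 16 2019.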